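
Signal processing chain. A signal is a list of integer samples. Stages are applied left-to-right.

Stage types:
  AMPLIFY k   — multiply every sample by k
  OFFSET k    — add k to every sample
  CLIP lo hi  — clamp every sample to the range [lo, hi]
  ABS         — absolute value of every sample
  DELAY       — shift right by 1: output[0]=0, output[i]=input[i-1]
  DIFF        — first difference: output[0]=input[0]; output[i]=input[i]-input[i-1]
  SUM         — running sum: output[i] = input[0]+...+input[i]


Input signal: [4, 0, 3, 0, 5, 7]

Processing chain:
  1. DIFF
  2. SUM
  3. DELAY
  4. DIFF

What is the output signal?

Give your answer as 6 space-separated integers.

Answer: 0 4 -4 3 -3 5

Derivation:
Input: [4, 0, 3, 0, 5, 7]
Stage 1 (DIFF): s[0]=4, 0-4=-4, 3-0=3, 0-3=-3, 5-0=5, 7-5=2 -> [4, -4, 3, -3, 5, 2]
Stage 2 (SUM): sum[0..0]=4, sum[0..1]=0, sum[0..2]=3, sum[0..3]=0, sum[0..4]=5, sum[0..5]=7 -> [4, 0, 3, 0, 5, 7]
Stage 3 (DELAY): [0, 4, 0, 3, 0, 5] = [0, 4, 0, 3, 0, 5] -> [0, 4, 0, 3, 0, 5]
Stage 4 (DIFF): s[0]=0, 4-0=4, 0-4=-4, 3-0=3, 0-3=-3, 5-0=5 -> [0, 4, -4, 3, -3, 5]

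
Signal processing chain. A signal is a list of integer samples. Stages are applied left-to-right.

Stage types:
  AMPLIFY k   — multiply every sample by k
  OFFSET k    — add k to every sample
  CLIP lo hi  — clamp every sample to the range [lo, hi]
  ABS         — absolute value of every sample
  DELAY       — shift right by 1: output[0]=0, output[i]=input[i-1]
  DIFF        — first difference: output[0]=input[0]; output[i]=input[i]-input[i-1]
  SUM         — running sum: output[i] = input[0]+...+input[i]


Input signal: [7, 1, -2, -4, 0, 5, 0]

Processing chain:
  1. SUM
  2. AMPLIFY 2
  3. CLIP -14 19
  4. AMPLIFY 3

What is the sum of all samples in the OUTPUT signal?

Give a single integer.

Answer: 234

Derivation:
Input: [7, 1, -2, -4, 0, 5, 0]
Stage 1 (SUM): sum[0..0]=7, sum[0..1]=8, sum[0..2]=6, sum[0..3]=2, sum[0..4]=2, sum[0..5]=7, sum[0..6]=7 -> [7, 8, 6, 2, 2, 7, 7]
Stage 2 (AMPLIFY 2): 7*2=14, 8*2=16, 6*2=12, 2*2=4, 2*2=4, 7*2=14, 7*2=14 -> [14, 16, 12, 4, 4, 14, 14]
Stage 3 (CLIP -14 19): clip(14,-14,19)=14, clip(16,-14,19)=16, clip(12,-14,19)=12, clip(4,-14,19)=4, clip(4,-14,19)=4, clip(14,-14,19)=14, clip(14,-14,19)=14 -> [14, 16, 12, 4, 4, 14, 14]
Stage 4 (AMPLIFY 3): 14*3=42, 16*3=48, 12*3=36, 4*3=12, 4*3=12, 14*3=42, 14*3=42 -> [42, 48, 36, 12, 12, 42, 42]
Output sum: 234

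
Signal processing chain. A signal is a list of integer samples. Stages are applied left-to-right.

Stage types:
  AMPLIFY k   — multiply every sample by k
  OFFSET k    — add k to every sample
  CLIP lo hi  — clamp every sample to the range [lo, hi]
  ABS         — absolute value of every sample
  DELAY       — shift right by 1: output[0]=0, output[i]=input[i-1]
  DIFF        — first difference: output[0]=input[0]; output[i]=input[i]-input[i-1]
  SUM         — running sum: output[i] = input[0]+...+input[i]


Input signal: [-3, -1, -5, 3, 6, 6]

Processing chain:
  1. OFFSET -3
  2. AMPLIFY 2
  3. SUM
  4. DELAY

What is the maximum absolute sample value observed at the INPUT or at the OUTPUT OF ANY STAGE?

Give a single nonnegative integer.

Answer: 36

Derivation:
Input: [-3, -1, -5, 3, 6, 6] (max |s|=6)
Stage 1 (OFFSET -3): -3+-3=-6, -1+-3=-4, -5+-3=-8, 3+-3=0, 6+-3=3, 6+-3=3 -> [-6, -4, -8, 0, 3, 3] (max |s|=8)
Stage 2 (AMPLIFY 2): -6*2=-12, -4*2=-8, -8*2=-16, 0*2=0, 3*2=6, 3*2=6 -> [-12, -8, -16, 0, 6, 6] (max |s|=16)
Stage 3 (SUM): sum[0..0]=-12, sum[0..1]=-20, sum[0..2]=-36, sum[0..3]=-36, sum[0..4]=-30, sum[0..5]=-24 -> [-12, -20, -36, -36, -30, -24] (max |s|=36)
Stage 4 (DELAY): [0, -12, -20, -36, -36, -30] = [0, -12, -20, -36, -36, -30] -> [0, -12, -20, -36, -36, -30] (max |s|=36)
Overall max amplitude: 36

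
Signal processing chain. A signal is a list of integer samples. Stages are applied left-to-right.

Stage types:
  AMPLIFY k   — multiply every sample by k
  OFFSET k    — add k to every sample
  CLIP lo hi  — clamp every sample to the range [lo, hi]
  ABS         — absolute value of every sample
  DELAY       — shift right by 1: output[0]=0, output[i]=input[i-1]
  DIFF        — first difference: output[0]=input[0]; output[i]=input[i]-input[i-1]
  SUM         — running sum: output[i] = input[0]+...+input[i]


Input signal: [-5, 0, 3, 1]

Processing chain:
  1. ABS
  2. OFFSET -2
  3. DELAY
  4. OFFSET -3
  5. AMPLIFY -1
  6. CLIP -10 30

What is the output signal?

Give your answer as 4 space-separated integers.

Answer: 3 0 5 2

Derivation:
Input: [-5, 0, 3, 1]
Stage 1 (ABS): |-5|=5, |0|=0, |3|=3, |1|=1 -> [5, 0, 3, 1]
Stage 2 (OFFSET -2): 5+-2=3, 0+-2=-2, 3+-2=1, 1+-2=-1 -> [3, -2, 1, -1]
Stage 3 (DELAY): [0, 3, -2, 1] = [0, 3, -2, 1] -> [0, 3, -2, 1]
Stage 4 (OFFSET -3): 0+-3=-3, 3+-3=0, -2+-3=-5, 1+-3=-2 -> [-3, 0, -5, -2]
Stage 5 (AMPLIFY -1): -3*-1=3, 0*-1=0, -5*-1=5, -2*-1=2 -> [3, 0, 5, 2]
Stage 6 (CLIP -10 30): clip(3,-10,30)=3, clip(0,-10,30)=0, clip(5,-10,30)=5, clip(2,-10,30)=2 -> [3, 0, 5, 2]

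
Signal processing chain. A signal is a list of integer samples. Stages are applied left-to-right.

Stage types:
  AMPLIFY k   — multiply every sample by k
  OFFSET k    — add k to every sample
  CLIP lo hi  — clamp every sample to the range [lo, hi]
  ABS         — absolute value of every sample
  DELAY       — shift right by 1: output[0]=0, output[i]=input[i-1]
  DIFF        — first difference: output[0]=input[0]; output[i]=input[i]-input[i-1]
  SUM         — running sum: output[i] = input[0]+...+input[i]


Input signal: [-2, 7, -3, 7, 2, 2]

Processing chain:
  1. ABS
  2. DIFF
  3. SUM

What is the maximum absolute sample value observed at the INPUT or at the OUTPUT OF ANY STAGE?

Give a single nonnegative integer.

Input: [-2, 7, -3, 7, 2, 2] (max |s|=7)
Stage 1 (ABS): |-2|=2, |7|=7, |-3|=3, |7|=7, |2|=2, |2|=2 -> [2, 7, 3, 7, 2, 2] (max |s|=7)
Stage 2 (DIFF): s[0]=2, 7-2=5, 3-7=-4, 7-3=4, 2-7=-5, 2-2=0 -> [2, 5, -4, 4, -5, 0] (max |s|=5)
Stage 3 (SUM): sum[0..0]=2, sum[0..1]=7, sum[0..2]=3, sum[0..3]=7, sum[0..4]=2, sum[0..5]=2 -> [2, 7, 3, 7, 2, 2] (max |s|=7)
Overall max amplitude: 7

Answer: 7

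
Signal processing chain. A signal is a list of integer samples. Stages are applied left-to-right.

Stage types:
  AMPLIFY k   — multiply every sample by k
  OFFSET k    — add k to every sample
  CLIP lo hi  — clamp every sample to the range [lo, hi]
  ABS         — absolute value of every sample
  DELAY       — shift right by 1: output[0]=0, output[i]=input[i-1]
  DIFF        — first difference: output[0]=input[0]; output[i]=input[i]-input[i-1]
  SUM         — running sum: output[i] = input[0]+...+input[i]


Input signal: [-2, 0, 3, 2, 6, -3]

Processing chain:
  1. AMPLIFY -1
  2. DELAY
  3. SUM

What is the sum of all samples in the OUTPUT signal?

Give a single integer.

Answer: -9

Derivation:
Input: [-2, 0, 3, 2, 6, -3]
Stage 1 (AMPLIFY -1): -2*-1=2, 0*-1=0, 3*-1=-3, 2*-1=-2, 6*-1=-6, -3*-1=3 -> [2, 0, -3, -2, -6, 3]
Stage 2 (DELAY): [0, 2, 0, -3, -2, -6] = [0, 2, 0, -3, -2, -6] -> [0, 2, 0, -3, -2, -6]
Stage 3 (SUM): sum[0..0]=0, sum[0..1]=2, sum[0..2]=2, sum[0..3]=-1, sum[0..4]=-3, sum[0..5]=-9 -> [0, 2, 2, -1, -3, -9]
Output sum: -9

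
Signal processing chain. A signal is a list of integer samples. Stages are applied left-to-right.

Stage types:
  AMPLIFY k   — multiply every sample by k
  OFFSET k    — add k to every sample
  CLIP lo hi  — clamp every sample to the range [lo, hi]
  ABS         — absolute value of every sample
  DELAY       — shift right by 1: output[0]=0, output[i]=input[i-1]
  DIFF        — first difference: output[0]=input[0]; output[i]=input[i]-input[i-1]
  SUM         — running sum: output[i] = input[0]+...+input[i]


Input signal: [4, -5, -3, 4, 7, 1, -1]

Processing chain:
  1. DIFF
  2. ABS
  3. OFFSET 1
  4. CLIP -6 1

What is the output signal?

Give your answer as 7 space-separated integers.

Input: [4, -5, -3, 4, 7, 1, -1]
Stage 1 (DIFF): s[0]=4, -5-4=-9, -3--5=2, 4--3=7, 7-4=3, 1-7=-6, -1-1=-2 -> [4, -9, 2, 7, 3, -6, -2]
Stage 2 (ABS): |4|=4, |-9|=9, |2|=2, |7|=7, |3|=3, |-6|=6, |-2|=2 -> [4, 9, 2, 7, 3, 6, 2]
Stage 3 (OFFSET 1): 4+1=5, 9+1=10, 2+1=3, 7+1=8, 3+1=4, 6+1=7, 2+1=3 -> [5, 10, 3, 8, 4, 7, 3]
Stage 4 (CLIP -6 1): clip(5,-6,1)=1, clip(10,-6,1)=1, clip(3,-6,1)=1, clip(8,-6,1)=1, clip(4,-6,1)=1, clip(7,-6,1)=1, clip(3,-6,1)=1 -> [1, 1, 1, 1, 1, 1, 1]

Answer: 1 1 1 1 1 1 1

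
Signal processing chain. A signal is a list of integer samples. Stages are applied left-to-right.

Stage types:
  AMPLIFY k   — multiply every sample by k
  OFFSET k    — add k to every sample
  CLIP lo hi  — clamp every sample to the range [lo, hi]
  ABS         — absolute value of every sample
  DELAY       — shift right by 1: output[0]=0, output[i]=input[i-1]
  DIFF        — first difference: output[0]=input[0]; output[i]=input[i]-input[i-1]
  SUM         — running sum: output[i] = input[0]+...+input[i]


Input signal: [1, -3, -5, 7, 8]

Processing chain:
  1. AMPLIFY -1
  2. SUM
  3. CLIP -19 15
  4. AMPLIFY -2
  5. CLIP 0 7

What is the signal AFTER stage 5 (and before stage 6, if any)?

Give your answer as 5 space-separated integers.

Input: [1, -3, -5, 7, 8]
Stage 1 (AMPLIFY -1): 1*-1=-1, -3*-1=3, -5*-1=5, 7*-1=-7, 8*-1=-8 -> [-1, 3, 5, -7, -8]
Stage 2 (SUM): sum[0..0]=-1, sum[0..1]=2, sum[0..2]=7, sum[0..3]=0, sum[0..4]=-8 -> [-1, 2, 7, 0, -8]
Stage 3 (CLIP -19 15): clip(-1,-19,15)=-1, clip(2,-19,15)=2, clip(7,-19,15)=7, clip(0,-19,15)=0, clip(-8,-19,15)=-8 -> [-1, 2, 7, 0, -8]
Stage 4 (AMPLIFY -2): -1*-2=2, 2*-2=-4, 7*-2=-14, 0*-2=0, -8*-2=16 -> [2, -4, -14, 0, 16]
Stage 5 (CLIP 0 7): clip(2,0,7)=2, clip(-4,0,7)=0, clip(-14,0,7)=0, clip(0,0,7)=0, clip(16,0,7)=7 -> [2, 0, 0, 0, 7]

Answer: 2 0 0 0 7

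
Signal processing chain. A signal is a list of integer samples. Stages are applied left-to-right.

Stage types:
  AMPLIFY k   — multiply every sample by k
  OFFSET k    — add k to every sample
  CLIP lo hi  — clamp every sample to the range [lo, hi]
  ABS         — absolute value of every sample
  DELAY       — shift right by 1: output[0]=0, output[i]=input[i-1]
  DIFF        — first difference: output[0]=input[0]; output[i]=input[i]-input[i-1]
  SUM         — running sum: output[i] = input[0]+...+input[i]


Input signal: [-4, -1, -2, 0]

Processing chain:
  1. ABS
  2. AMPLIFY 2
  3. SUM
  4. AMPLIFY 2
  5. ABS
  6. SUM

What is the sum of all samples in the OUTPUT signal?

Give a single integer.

Input: [-4, -1, -2, 0]
Stage 1 (ABS): |-4|=4, |-1|=1, |-2|=2, |0|=0 -> [4, 1, 2, 0]
Stage 2 (AMPLIFY 2): 4*2=8, 1*2=2, 2*2=4, 0*2=0 -> [8, 2, 4, 0]
Stage 3 (SUM): sum[0..0]=8, sum[0..1]=10, sum[0..2]=14, sum[0..3]=14 -> [8, 10, 14, 14]
Stage 4 (AMPLIFY 2): 8*2=16, 10*2=20, 14*2=28, 14*2=28 -> [16, 20, 28, 28]
Stage 5 (ABS): |16|=16, |20|=20, |28|=28, |28|=28 -> [16, 20, 28, 28]
Stage 6 (SUM): sum[0..0]=16, sum[0..1]=36, sum[0..2]=64, sum[0..3]=92 -> [16, 36, 64, 92]
Output sum: 208

Answer: 208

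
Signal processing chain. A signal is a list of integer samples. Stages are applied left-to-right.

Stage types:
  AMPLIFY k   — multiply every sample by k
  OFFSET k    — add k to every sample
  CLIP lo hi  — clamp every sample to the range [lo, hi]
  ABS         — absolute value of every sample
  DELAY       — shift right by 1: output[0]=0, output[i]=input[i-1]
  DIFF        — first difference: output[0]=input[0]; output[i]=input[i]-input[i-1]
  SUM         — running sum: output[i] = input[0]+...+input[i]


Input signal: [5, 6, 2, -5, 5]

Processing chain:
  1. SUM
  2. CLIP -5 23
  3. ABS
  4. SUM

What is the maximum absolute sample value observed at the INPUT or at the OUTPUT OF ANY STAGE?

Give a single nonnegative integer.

Input: [5, 6, 2, -5, 5] (max |s|=6)
Stage 1 (SUM): sum[0..0]=5, sum[0..1]=11, sum[0..2]=13, sum[0..3]=8, sum[0..4]=13 -> [5, 11, 13, 8, 13] (max |s|=13)
Stage 2 (CLIP -5 23): clip(5,-5,23)=5, clip(11,-5,23)=11, clip(13,-5,23)=13, clip(8,-5,23)=8, clip(13,-5,23)=13 -> [5, 11, 13, 8, 13] (max |s|=13)
Stage 3 (ABS): |5|=5, |11|=11, |13|=13, |8|=8, |13|=13 -> [5, 11, 13, 8, 13] (max |s|=13)
Stage 4 (SUM): sum[0..0]=5, sum[0..1]=16, sum[0..2]=29, sum[0..3]=37, sum[0..4]=50 -> [5, 16, 29, 37, 50] (max |s|=50)
Overall max amplitude: 50

Answer: 50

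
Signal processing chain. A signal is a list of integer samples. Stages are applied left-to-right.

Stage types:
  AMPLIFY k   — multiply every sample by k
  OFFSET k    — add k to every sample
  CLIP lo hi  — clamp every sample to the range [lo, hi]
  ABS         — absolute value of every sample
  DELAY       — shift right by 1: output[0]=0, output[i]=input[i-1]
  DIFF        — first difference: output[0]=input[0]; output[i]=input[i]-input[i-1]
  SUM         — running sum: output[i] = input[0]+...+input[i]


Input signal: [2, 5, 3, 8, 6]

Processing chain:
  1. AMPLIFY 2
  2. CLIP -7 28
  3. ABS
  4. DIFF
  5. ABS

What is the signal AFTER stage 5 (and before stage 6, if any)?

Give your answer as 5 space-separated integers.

Input: [2, 5, 3, 8, 6]
Stage 1 (AMPLIFY 2): 2*2=4, 5*2=10, 3*2=6, 8*2=16, 6*2=12 -> [4, 10, 6, 16, 12]
Stage 2 (CLIP -7 28): clip(4,-7,28)=4, clip(10,-7,28)=10, clip(6,-7,28)=6, clip(16,-7,28)=16, clip(12,-7,28)=12 -> [4, 10, 6, 16, 12]
Stage 3 (ABS): |4|=4, |10|=10, |6|=6, |16|=16, |12|=12 -> [4, 10, 6, 16, 12]
Stage 4 (DIFF): s[0]=4, 10-4=6, 6-10=-4, 16-6=10, 12-16=-4 -> [4, 6, -4, 10, -4]
Stage 5 (ABS): |4|=4, |6|=6, |-4|=4, |10|=10, |-4|=4 -> [4, 6, 4, 10, 4]

Answer: 4 6 4 10 4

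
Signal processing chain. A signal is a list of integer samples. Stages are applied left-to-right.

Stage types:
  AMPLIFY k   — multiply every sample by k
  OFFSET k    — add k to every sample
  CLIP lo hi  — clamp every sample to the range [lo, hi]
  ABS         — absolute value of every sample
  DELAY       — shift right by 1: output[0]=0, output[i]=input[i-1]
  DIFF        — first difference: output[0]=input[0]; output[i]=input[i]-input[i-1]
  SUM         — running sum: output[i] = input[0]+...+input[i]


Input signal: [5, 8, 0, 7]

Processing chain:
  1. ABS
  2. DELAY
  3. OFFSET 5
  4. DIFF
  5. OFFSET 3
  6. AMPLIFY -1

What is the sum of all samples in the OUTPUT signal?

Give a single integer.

Answer: -17

Derivation:
Input: [5, 8, 0, 7]
Stage 1 (ABS): |5|=5, |8|=8, |0|=0, |7|=7 -> [5, 8, 0, 7]
Stage 2 (DELAY): [0, 5, 8, 0] = [0, 5, 8, 0] -> [0, 5, 8, 0]
Stage 3 (OFFSET 5): 0+5=5, 5+5=10, 8+5=13, 0+5=5 -> [5, 10, 13, 5]
Stage 4 (DIFF): s[0]=5, 10-5=5, 13-10=3, 5-13=-8 -> [5, 5, 3, -8]
Stage 5 (OFFSET 3): 5+3=8, 5+3=8, 3+3=6, -8+3=-5 -> [8, 8, 6, -5]
Stage 6 (AMPLIFY -1): 8*-1=-8, 8*-1=-8, 6*-1=-6, -5*-1=5 -> [-8, -8, -6, 5]
Output sum: -17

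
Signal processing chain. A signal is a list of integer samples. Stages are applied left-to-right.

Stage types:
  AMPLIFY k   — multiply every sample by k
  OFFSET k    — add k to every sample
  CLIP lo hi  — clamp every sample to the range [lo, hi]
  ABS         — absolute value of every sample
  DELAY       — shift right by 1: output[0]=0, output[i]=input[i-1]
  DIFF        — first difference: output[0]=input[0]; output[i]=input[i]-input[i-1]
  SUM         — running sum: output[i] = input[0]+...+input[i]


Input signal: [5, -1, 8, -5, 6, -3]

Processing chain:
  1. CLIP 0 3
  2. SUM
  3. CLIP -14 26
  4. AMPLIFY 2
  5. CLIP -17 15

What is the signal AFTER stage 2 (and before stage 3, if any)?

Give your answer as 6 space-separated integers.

Answer: 3 3 6 6 9 9

Derivation:
Input: [5, -1, 8, -5, 6, -3]
Stage 1 (CLIP 0 3): clip(5,0,3)=3, clip(-1,0,3)=0, clip(8,0,3)=3, clip(-5,0,3)=0, clip(6,0,3)=3, clip(-3,0,3)=0 -> [3, 0, 3, 0, 3, 0]
Stage 2 (SUM): sum[0..0]=3, sum[0..1]=3, sum[0..2]=6, sum[0..3]=6, sum[0..4]=9, sum[0..5]=9 -> [3, 3, 6, 6, 9, 9]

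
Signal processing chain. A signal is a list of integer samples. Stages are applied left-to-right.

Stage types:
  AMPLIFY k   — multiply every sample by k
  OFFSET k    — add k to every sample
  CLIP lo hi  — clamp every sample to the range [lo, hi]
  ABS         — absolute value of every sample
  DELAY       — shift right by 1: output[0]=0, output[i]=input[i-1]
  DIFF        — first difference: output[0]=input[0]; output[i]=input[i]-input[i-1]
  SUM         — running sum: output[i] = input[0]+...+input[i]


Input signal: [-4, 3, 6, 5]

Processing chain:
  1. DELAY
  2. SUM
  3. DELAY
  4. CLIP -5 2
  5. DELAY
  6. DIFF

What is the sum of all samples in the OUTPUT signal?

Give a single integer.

Answer: -4

Derivation:
Input: [-4, 3, 6, 5]
Stage 1 (DELAY): [0, -4, 3, 6] = [0, -4, 3, 6] -> [0, -4, 3, 6]
Stage 2 (SUM): sum[0..0]=0, sum[0..1]=-4, sum[0..2]=-1, sum[0..3]=5 -> [0, -4, -1, 5]
Stage 3 (DELAY): [0, 0, -4, -1] = [0, 0, -4, -1] -> [0, 0, -4, -1]
Stage 4 (CLIP -5 2): clip(0,-5,2)=0, clip(0,-5,2)=0, clip(-4,-5,2)=-4, clip(-1,-5,2)=-1 -> [0, 0, -4, -1]
Stage 5 (DELAY): [0, 0, 0, -4] = [0, 0, 0, -4] -> [0, 0, 0, -4]
Stage 6 (DIFF): s[0]=0, 0-0=0, 0-0=0, -4-0=-4 -> [0, 0, 0, -4]
Output sum: -4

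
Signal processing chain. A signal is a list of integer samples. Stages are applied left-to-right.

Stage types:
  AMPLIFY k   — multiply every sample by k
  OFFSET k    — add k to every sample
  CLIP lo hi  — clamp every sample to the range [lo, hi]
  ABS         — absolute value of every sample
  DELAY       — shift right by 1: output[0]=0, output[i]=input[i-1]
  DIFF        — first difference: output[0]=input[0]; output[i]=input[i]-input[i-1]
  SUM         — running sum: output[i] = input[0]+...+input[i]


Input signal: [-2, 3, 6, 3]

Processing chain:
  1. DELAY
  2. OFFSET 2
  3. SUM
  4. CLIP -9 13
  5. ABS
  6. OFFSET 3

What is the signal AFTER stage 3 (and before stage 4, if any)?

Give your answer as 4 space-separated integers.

Input: [-2, 3, 6, 3]
Stage 1 (DELAY): [0, -2, 3, 6] = [0, -2, 3, 6] -> [0, -2, 3, 6]
Stage 2 (OFFSET 2): 0+2=2, -2+2=0, 3+2=5, 6+2=8 -> [2, 0, 5, 8]
Stage 3 (SUM): sum[0..0]=2, sum[0..1]=2, sum[0..2]=7, sum[0..3]=15 -> [2, 2, 7, 15]

Answer: 2 2 7 15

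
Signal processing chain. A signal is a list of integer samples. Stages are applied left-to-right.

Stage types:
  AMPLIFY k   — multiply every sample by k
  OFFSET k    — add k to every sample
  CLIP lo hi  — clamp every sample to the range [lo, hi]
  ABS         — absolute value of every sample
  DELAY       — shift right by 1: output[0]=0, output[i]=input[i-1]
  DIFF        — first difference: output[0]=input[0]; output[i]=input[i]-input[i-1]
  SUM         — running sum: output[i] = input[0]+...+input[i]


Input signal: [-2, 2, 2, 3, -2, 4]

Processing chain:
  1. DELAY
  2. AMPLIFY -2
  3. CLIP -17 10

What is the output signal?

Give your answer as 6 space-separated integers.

Answer: 0 4 -4 -4 -6 4

Derivation:
Input: [-2, 2, 2, 3, -2, 4]
Stage 1 (DELAY): [0, -2, 2, 2, 3, -2] = [0, -2, 2, 2, 3, -2] -> [0, -2, 2, 2, 3, -2]
Stage 2 (AMPLIFY -2): 0*-2=0, -2*-2=4, 2*-2=-4, 2*-2=-4, 3*-2=-6, -2*-2=4 -> [0, 4, -4, -4, -6, 4]
Stage 3 (CLIP -17 10): clip(0,-17,10)=0, clip(4,-17,10)=4, clip(-4,-17,10)=-4, clip(-4,-17,10)=-4, clip(-6,-17,10)=-6, clip(4,-17,10)=4 -> [0, 4, -4, -4, -6, 4]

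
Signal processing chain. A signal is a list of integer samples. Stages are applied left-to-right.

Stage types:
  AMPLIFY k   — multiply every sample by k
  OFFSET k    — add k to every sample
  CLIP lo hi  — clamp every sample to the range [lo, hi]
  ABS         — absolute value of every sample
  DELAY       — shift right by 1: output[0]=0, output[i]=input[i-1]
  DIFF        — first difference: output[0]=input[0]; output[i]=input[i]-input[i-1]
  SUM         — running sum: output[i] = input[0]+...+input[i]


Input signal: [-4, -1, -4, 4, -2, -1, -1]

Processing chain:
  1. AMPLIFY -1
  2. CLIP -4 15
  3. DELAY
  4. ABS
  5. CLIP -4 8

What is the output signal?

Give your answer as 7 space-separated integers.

Answer: 0 4 1 4 4 2 1

Derivation:
Input: [-4, -1, -4, 4, -2, -1, -1]
Stage 1 (AMPLIFY -1): -4*-1=4, -1*-1=1, -4*-1=4, 4*-1=-4, -2*-1=2, -1*-1=1, -1*-1=1 -> [4, 1, 4, -4, 2, 1, 1]
Stage 2 (CLIP -4 15): clip(4,-4,15)=4, clip(1,-4,15)=1, clip(4,-4,15)=4, clip(-4,-4,15)=-4, clip(2,-4,15)=2, clip(1,-4,15)=1, clip(1,-4,15)=1 -> [4, 1, 4, -4, 2, 1, 1]
Stage 3 (DELAY): [0, 4, 1, 4, -4, 2, 1] = [0, 4, 1, 4, -4, 2, 1] -> [0, 4, 1, 4, -4, 2, 1]
Stage 4 (ABS): |0|=0, |4|=4, |1|=1, |4|=4, |-4|=4, |2|=2, |1|=1 -> [0, 4, 1, 4, 4, 2, 1]
Stage 5 (CLIP -4 8): clip(0,-4,8)=0, clip(4,-4,8)=4, clip(1,-4,8)=1, clip(4,-4,8)=4, clip(4,-4,8)=4, clip(2,-4,8)=2, clip(1,-4,8)=1 -> [0, 4, 1, 4, 4, 2, 1]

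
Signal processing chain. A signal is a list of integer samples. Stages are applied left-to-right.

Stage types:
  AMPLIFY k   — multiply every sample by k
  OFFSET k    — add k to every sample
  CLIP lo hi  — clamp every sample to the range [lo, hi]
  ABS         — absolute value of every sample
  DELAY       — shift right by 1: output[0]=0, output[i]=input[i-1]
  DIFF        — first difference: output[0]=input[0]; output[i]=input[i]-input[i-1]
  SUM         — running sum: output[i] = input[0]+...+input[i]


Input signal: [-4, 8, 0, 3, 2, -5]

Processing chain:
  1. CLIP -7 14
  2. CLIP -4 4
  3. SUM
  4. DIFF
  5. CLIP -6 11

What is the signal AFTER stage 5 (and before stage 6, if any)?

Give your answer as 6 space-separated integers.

Answer: -4 4 0 3 2 -4

Derivation:
Input: [-4, 8, 0, 3, 2, -5]
Stage 1 (CLIP -7 14): clip(-4,-7,14)=-4, clip(8,-7,14)=8, clip(0,-7,14)=0, clip(3,-7,14)=3, clip(2,-7,14)=2, clip(-5,-7,14)=-5 -> [-4, 8, 0, 3, 2, -5]
Stage 2 (CLIP -4 4): clip(-4,-4,4)=-4, clip(8,-4,4)=4, clip(0,-4,4)=0, clip(3,-4,4)=3, clip(2,-4,4)=2, clip(-5,-4,4)=-4 -> [-4, 4, 0, 3, 2, -4]
Stage 3 (SUM): sum[0..0]=-4, sum[0..1]=0, sum[0..2]=0, sum[0..3]=3, sum[0..4]=5, sum[0..5]=1 -> [-4, 0, 0, 3, 5, 1]
Stage 4 (DIFF): s[0]=-4, 0--4=4, 0-0=0, 3-0=3, 5-3=2, 1-5=-4 -> [-4, 4, 0, 3, 2, -4]
Stage 5 (CLIP -6 11): clip(-4,-6,11)=-4, clip(4,-6,11)=4, clip(0,-6,11)=0, clip(3,-6,11)=3, clip(2,-6,11)=2, clip(-4,-6,11)=-4 -> [-4, 4, 0, 3, 2, -4]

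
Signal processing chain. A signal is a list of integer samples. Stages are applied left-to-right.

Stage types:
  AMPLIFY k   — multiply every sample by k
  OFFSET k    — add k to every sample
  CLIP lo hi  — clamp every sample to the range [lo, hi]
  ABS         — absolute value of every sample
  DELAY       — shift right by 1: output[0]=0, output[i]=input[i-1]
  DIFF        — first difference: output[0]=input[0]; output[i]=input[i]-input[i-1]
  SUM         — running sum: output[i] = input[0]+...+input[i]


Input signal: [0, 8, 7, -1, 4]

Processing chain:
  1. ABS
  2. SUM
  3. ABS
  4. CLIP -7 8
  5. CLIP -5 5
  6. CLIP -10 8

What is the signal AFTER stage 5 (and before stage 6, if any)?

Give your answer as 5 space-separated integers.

Answer: 0 5 5 5 5

Derivation:
Input: [0, 8, 7, -1, 4]
Stage 1 (ABS): |0|=0, |8|=8, |7|=7, |-1|=1, |4|=4 -> [0, 8, 7, 1, 4]
Stage 2 (SUM): sum[0..0]=0, sum[0..1]=8, sum[0..2]=15, sum[0..3]=16, sum[0..4]=20 -> [0, 8, 15, 16, 20]
Stage 3 (ABS): |0|=0, |8|=8, |15|=15, |16|=16, |20|=20 -> [0, 8, 15, 16, 20]
Stage 4 (CLIP -7 8): clip(0,-7,8)=0, clip(8,-7,8)=8, clip(15,-7,8)=8, clip(16,-7,8)=8, clip(20,-7,8)=8 -> [0, 8, 8, 8, 8]
Stage 5 (CLIP -5 5): clip(0,-5,5)=0, clip(8,-5,5)=5, clip(8,-5,5)=5, clip(8,-5,5)=5, clip(8,-5,5)=5 -> [0, 5, 5, 5, 5]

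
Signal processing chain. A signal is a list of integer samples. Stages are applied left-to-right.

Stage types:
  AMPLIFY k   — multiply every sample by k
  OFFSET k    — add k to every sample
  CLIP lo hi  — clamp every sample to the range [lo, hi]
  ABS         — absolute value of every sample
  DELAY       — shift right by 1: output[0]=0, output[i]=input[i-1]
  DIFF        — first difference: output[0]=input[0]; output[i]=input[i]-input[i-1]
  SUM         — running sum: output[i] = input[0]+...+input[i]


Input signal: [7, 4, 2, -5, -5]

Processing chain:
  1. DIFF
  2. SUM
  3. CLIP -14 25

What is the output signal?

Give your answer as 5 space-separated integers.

Answer: 7 4 2 -5 -5

Derivation:
Input: [7, 4, 2, -5, -5]
Stage 1 (DIFF): s[0]=7, 4-7=-3, 2-4=-2, -5-2=-7, -5--5=0 -> [7, -3, -2, -7, 0]
Stage 2 (SUM): sum[0..0]=7, sum[0..1]=4, sum[0..2]=2, sum[0..3]=-5, sum[0..4]=-5 -> [7, 4, 2, -5, -5]
Stage 3 (CLIP -14 25): clip(7,-14,25)=7, clip(4,-14,25)=4, clip(2,-14,25)=2, clip(-5,-14,25)=-5, clip(-5,-14,25)=-5 -> [7, 4, 2, -5, -5]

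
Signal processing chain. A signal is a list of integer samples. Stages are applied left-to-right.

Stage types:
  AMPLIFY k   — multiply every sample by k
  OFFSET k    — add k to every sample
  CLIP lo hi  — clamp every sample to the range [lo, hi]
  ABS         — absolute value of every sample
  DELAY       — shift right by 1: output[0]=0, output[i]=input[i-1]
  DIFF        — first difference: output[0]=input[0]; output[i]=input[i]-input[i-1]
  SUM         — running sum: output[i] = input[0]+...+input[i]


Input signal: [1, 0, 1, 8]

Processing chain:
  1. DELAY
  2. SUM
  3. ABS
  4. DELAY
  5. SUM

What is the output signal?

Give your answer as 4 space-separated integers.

Input: [1, 0, 1, 8]
Stage 1 (DELAY): [0, 1, 0, 1] = [0, 1, 0, 1] -> [0, 1, 0, 1]
Stage 2 (SUM): sum[0..0]=0, sum[0..1]=1, sum[0..2]=1, sum[0..3]=2 -> [0, 1, 1, 2]
Stage 3 (ABS): |0|=0, |1|=1, |1|=1, |2|=2 -> [0, 1, 1, 2]
Stage 4 (DELAY): [0, 0, 1, 1] = [0, 0, 1, 1] -> [0, 0, 1, 1]
Stage 5 (SUM): sum[0..0]=0, sum[0..1]=0, sum[0..2]=1, sum[0..3]=2 -> [0, 0, 1, 2]

Answer: 0 0 1 2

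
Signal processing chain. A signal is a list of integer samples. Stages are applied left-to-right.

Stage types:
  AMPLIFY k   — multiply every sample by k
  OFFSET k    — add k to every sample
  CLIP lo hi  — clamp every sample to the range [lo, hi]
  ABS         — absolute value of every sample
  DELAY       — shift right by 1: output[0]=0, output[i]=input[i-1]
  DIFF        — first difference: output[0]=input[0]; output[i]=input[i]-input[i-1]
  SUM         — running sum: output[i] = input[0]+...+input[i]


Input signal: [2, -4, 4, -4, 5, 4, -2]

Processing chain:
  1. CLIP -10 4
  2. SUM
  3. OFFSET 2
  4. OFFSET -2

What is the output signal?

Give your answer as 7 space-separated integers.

Input: [2, -4, 4, -4, 5, 4, -2]
Stage 1 (CLIP -10 4): clip(2,-10,4)=2, clip(-4,-10,4)=-4, clip(4,-10,4)=4, clip(-4,-10,4)=-4, clip(5,-10,4)=4, clip(4,-10,4)=4, clip(-2,-10,4)=-2 -> [2, -4, 4, -4, 4, 4, -2]
Stage 2 (SUM): sum[0..0]=2, sum[0..1]=-2, sum[0..2]=2, sum[0..3]=-2, sum[0..4]=2, sum[0..5]=6, sum[0..6]=4 -> [2, -2, 2, -2, 2, 6, 4]
Stage 3 (OFFSET 2): 2+2=4, -2+2=0, 2+2=4, -2+2=0, 2+2=4, 6+2=8, 4+2=6 -> [4, 0, 4, 0, 4, 8, 6]
Stage 4 (OFFSET -2): 4+-2=2, 0+-2=-2, 4+-2=2, 0+-2=-2, 4+-2=2, 8+-2=6, 6+-2=4 -> [2, -2, 2, -2, 2, 6, 4]

Answer: 2 -2 2 -2 2 6 4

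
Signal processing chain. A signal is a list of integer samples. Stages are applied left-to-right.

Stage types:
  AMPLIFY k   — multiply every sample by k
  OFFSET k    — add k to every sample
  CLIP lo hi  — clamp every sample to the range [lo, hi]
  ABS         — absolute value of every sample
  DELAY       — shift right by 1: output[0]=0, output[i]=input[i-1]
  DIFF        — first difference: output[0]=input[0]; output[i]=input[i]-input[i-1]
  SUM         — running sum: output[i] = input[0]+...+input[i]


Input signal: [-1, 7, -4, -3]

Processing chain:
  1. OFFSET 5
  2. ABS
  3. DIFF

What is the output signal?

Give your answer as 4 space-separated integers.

Answer: 4 8 -11 1

Derivation:
Input: [-1, 7, -4, -3]
Stage 1 (OFFSET 5): -1+5=4, 7+5=12, -4+5=1, -3+5=2 -> [4, 12, 1, 2]
Stage 2 (ABS): |4|=4, |12|=12, |1|=1, |2|=2 -> [4, 12, 1, 2]
Stage 3 (DIFF): s[0]=4, 12-4=8, 1-12=-11, 2-1=1 -> [4, 8, -11, 1]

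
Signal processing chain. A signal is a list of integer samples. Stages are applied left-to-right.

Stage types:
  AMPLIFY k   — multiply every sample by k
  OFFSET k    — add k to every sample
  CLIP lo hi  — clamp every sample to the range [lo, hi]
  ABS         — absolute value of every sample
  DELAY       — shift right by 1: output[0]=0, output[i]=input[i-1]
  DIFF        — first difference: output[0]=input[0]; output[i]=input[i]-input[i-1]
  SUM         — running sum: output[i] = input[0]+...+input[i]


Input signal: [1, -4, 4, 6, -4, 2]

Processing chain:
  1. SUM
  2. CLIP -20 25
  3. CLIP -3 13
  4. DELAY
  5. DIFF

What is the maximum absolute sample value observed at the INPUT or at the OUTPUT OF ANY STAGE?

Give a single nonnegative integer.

Input: [1, -4, 4, 6, -4, 2] (max |s|=6)
Stage 1 (SUM): sum[0..0]=1, sum[0..1]=-3, sum[0..2]=1, sum[0..3]=7, sum[0..4]=3, sum[0..5]=5 -> [1, -3, 1, 7, 3, 5] (max |s|=7)
Stage 2 (CLIP -20 25): clip(1,-20,25)=1, clip(-3,-20,25)=-3, clip(1,-20,25)=1, clip(7,-20,25)=7, clip(3,-20,25)=3, clip(5,-20,25)=5 -> [1, -3, 1, 7, 3, 5] (max |s|=7)
Stage 3 (CLIP -3 13): clip(1,-3,13)=1, clip(-3,-3,13)=-3, clip(1,-3,13)=1, clip(7,-3,13)=7, clip(3,-3,13)=3, clip(5,-3,13)=5 -> [1, -3, 1, 7, 3, 5] (max |s|=7)
Stage 4 (DELAY): [0, 1, -3, 1, 7, 3] = [0, 1, -3, 1, 7, 3] -> [0, 1, -3, 1, 7, 3] (max |s|=7)
Stage 5 (DIFF): s[0]=0, 1-0=1, -3-1=-4, 1--3=4, 7-1=6, 3-7=-4 -> [0, 1, -4, 4, 6, -4] (max |s|=6)
Overall max amplitude: 7

Answer: 7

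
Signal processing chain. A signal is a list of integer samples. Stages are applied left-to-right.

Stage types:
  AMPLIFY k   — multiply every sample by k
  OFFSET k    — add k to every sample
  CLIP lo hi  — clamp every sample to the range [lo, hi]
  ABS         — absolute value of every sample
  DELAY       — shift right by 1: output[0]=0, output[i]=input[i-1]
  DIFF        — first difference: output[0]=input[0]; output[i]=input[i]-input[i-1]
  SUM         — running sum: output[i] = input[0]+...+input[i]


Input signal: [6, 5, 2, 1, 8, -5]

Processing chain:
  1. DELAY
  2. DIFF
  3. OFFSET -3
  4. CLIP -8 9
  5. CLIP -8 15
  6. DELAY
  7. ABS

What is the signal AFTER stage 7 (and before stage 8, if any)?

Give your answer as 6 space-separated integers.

Answer: 0 3 3 4 6 4

Derivation:
Input: [6, 5, 2, 1, 8, -5]
Stage 1 (DELAY): [0, 6, 5, 2, 1, 8] = [0, 6, 5, 2, 1, 8] -> [0, 6, 5, 2, 1, 8]
Stage 2 (DIFF): s[0]=0, 6-0=6, 5-6=-1, 2-5=-3, 1-2=-1, 8-1=7 -> [0, 6, -1, -3, -1, 7]
Stage 3 (OFFSET -3): 0+-3=-3, 6+-3=3, -1+-3=-4, -3+-3=-6, -1+-3=-4, 7+-3=4 -> [-3, 3, -4, -6, -4, 4]
Stage 4 (CLIP -8 9): clip(-3,-8,9)=-3, clip(3,-8,9)=3, clip(-4,-8,9)=-4, clip(-6,-8,9)=-6, clip(-4,-8,9)=-4, clip(4,-8,9)=4 -> [-3, 3, -4, -6, -4, 4]
Stage 5 (CLIP -8 15): clip(-3,-8,15)=-3, clip(3,-8,15)=3, clip(-4,-8,15)=-4, clip(-6,-8,15)=-6, clip(-4,-8,15)=-4, clip(4,-8,15)=4 -> [-3, 3, -4, -6, -4, 4]
Stage 6 (DELAY): [0, -3, 3, -4, -6, -4] = [0, -3, 3, -4, -6, -4] -> [0, -3, 3, -4, -6, -4]
Stage 7 (ABS): |0|=0, |-3|=3, |3|=3, |-4|=4, |-6|=6, |-4|=4 -> [0, 3, 3, 4, 6, 4]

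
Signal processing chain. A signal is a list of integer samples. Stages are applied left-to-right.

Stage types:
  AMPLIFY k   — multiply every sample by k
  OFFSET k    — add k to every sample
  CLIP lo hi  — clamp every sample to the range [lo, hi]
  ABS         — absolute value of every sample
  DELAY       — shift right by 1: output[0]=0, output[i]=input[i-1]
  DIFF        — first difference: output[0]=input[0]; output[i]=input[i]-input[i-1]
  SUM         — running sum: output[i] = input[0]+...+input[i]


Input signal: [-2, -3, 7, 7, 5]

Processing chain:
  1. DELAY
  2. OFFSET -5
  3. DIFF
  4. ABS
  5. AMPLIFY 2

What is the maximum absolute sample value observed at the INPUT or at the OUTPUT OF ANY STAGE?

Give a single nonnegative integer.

Answer: 20

Derivation:
Input: [-2, -3, 7, 7, 5] (max |s|=7)
Stage 1 (DELAY): [0, -2, -3, 7, 7] = [0, -2, -3, 7, 7] -> [0, -2, -3, 7, 7] (max |s|=7)
Stage 2 (OFFSET -5): 0+-5=-5, -2+-5=-7, -3+-5=-8, 7+-5=2, 7+-5=2 -> [-5, -7, -8, 2, 2] (max |s|=8)
Stage 3 (DIFF): s[0]=-5, -7--5=-2, -8--7=-1, 2--8=10, 2-2=0 -> [-5, -2, -1, 10, 0] (max |s|=10)
Stage 4 (ABS): |-5|=5, |-2|=2, |-1|=1, |10|=10, |0|=0 -> [5, 2, 1, 10, 0] (max |s|=10)
Stage 5 (AMPLIFY 2): 5*2=10, 2*2=4, 1*2=2, 10*2=20, 0*2=0 -> [10, 4, 2, 20, 0] (max |s|=20)
Overall max amplitude: 20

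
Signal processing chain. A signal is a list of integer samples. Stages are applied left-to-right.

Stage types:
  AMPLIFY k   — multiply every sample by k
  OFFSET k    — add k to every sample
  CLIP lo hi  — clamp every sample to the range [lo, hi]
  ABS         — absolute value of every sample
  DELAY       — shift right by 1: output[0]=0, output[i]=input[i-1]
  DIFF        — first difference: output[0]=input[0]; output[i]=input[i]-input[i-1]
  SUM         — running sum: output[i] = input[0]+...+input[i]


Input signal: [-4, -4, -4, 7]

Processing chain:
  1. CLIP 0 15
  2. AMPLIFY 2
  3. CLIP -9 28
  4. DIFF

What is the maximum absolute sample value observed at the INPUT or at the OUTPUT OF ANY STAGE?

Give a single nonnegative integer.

Input: [-4, -4, -4, 7] (max |s|=7)
Stage 1 (CLIP 0 15): clip(-4,0,15)=0, clip(-4,0,15)=0, clip(-4,0,15)=0, clip(7,0,15)=7 -> [0, 0, 0, 7] (max |s|=7)
Stage 2 (AMPLIFY 2): 0*2=0, 0*2=0, 0*2=0, 7*2=14 -> [0, 0, 0, 14] (max |s|=14)
Stage 3 (CLIP -9 28): clip(0,-9,28)=0, clip(0,-9,28)=0, clip(0,-9,28)=0, clip(14,-9,28)=14 -> [0, 0, 0, 14] (max |s|=14)
Stage 4 (DIFF): s[0]=0, 0-0=0, 0-0=0, 14-0=14 -> [0, 0, 0, 14] (max |s|=14)
Overall max amplitude: 14

Answer: 14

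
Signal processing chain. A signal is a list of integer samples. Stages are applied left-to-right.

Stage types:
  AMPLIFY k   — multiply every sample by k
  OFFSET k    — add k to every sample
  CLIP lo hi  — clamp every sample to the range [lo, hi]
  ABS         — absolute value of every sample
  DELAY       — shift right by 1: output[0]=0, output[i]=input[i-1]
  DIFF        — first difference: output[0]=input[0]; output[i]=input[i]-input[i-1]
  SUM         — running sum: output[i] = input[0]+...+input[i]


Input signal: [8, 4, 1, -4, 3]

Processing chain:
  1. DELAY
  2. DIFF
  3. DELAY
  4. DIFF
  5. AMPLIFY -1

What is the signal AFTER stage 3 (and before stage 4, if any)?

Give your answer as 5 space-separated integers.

Answer: 0 0 8 -4 -3

Derivation:
Input: [8, 4, 1, -4, 3]
Stage 1 (DELAY): [0, 8, 4, 1, -4] = [0, 8, 4, 1, -4] -> [0, 8, 4, 1, -4]
Stage 2 (DIFF): s[0]=0, 8-0=8, 4-8=-4, 1-4=-3, -4-1=-5 -> [0, 8, -4, -3, -5]
Stage 3 (DELAY): [0, 0, 8, -4, -3] = [0, 0, 8, -4, -3] -> [0, 0, 8, -4, -3]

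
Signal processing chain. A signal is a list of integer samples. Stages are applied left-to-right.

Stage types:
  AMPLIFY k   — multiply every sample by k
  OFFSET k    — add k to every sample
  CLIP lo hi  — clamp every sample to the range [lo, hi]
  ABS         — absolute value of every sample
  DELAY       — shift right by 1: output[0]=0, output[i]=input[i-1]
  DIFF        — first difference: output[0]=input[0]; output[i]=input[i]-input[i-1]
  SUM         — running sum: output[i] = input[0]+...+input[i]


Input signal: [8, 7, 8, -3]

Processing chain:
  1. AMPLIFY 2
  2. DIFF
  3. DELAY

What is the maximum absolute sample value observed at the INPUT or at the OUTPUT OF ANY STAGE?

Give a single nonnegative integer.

Input: [8, 7, 8, -3] (max |s|=8)
Stage 1 (AMPLIFY 2): 8*2=16, 7*2=14, 8*2=16, -3*2=-6 -> [16, 14, 16, -6] (max |s|=16)
Stage 2 (DIFF): s[0]=16, 14-16=-2, 16-14=2, -6-16=-22 -> [16, -2, 2, -22] (max |s|=22)
Stage 3 (DELAY): [0, 16, -2, 2] = [0, 16, -2, 2] -> [0, 16, -2, 2] (max |s|=16)
Overall max amplitude: 22

Answer: 22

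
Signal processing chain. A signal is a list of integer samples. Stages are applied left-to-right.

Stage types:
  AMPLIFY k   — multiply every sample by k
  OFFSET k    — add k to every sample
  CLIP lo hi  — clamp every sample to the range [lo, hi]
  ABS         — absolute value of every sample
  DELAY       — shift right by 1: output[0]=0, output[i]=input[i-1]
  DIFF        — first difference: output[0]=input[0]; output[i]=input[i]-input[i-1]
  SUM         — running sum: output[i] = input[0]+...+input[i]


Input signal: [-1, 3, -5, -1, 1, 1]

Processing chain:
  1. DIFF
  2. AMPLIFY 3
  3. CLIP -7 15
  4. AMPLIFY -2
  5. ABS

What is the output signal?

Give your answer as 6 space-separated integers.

Input: [-1, 3, -5, -1, 1, 1]
Stage 1 (DIFF): s[0]=-1, 3--1=4, -5-3=-8, -1--5=4, 1--1=2, 1-1=0 -> [-1, 4, -8, 4, 2, 0]
Stage 2 (AMPLIFY 3): -1*3=-3, 4*3=12, -8*3=-24, 4*3=12, 2*3=6, 0*3=0 -> [-3, 12, -24, 12, 6, 0]
Stage 3 (CLIP -7 15): clip(-3,-7,15)=-3, clip(12,-7,15)=12, clip(-24,-7,15)=-7, clip(12,-7,15)=12, clip(6,-7,15)=6, clip(0,-7,15)=0 -> [-3, 12, -7, 12, 6, 0]
Stage 4 (AMPLIFY -2): -3*-2=6, 12*-2=-24, -7*-2=14, 12*-2=-24, 6*-2=-12, 0*-2=0 -> [6, -24, 14, -24, -12, 0]
Stage 5 (ABS): |6|=6, |-24|=24, |14|=14, |-24|=24, |-12|=12, |0|=0 -> [6, 24, 14, 24, 12, 0]

Answer: 6 24 14 24 12 0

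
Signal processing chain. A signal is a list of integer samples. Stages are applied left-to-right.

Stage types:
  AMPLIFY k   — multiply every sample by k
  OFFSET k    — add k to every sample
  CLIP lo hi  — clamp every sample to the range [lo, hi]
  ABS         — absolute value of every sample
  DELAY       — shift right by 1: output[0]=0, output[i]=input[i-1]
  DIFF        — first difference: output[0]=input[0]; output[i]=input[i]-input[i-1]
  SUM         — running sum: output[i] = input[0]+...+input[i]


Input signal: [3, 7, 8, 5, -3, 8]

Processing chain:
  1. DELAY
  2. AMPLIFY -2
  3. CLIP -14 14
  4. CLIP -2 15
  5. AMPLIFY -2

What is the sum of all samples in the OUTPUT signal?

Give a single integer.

Answer: 4

Derivation:
Input: [3, 7, 8, 5, -3, 8]
Stage 1 (DELAY): [0, 3, 7, 8, 5, -3] = [0, 3, 7, 8, 5, -3] -> [0, 3, 7, 8, 5, -3]
Stage 2 (AMPLIFY -2): 0*-2=0, 3*-2=-6, 7*-2=-14, 8*-2=-16, 5*-2=-10, -3*-2=6 -> [0, -6, -14, -16, -10, 6]
Stage 3 (CLIP -14 14): clip(0,-14,14)=0, clip(-6,-14,14)=-6, clip(-14,-14,14)=-14, clip(-16,-14,14)=-14, clip(-10,-14,14)=-10, clip(6,-14,14)=6 -> [0, -6, -14, -14, -10, 6]
Stage 4 (CLIP -2 15): clip(0,-2,15)=0, clip(-6,-2,15)=-2, clip(-14,-2,15)=-2, clip(-14,-2,15)=-2, clip(-10,-2,15)=-2, clip(6,-2,15)=6 -> [0, -2, -2, -2, -2, 6]
Stage 5 (AMPLIFY -2): 0*-2=0, -2*-2=4, -2*-2=4, -2*-2=4, -2*-2=4, 6*-2=-12 -> [0, 4, 4, 4, 4, -12]
Output sum: 4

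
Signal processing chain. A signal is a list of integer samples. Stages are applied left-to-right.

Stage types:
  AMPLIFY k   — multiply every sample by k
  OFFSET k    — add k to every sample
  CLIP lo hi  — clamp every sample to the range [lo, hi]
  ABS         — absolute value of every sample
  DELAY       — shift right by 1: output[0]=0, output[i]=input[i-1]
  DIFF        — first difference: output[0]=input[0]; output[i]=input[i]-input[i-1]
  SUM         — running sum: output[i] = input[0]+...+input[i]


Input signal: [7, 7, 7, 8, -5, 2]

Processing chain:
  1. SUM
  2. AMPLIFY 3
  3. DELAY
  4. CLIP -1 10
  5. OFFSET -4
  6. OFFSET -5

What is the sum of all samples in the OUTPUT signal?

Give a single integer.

Answer: -4

Derivation:
Input: [7, 7, 7, 8, -5, 2]
Stage 1 (SUM): sum[0..0]=7, sum[0..1]=14, sum[0..2]=21, sum[0..3]=29, sum[0..4]=24, sum[0..5]=26 -> [7, 14, 21, 29, 24, 26]
Stage 2 (AMPLIFY 3): 7*3=21, 14*3=42, 21*3=63, 29*3=87, 24*3=72, 26*3=78 -> [21, 42, 63, 87, 72, 78]
Stage 3 (DELAY): [0, 21, 42, 63, 87, 72] = [0, 21, 42, 63, 87, 72] -> [0, 21, 42, 63, 87, 72]
Stage 4 (CLIP -1 10): clip(0,-1,10)=0, clip(21,-1,10)=10, clip(42,-1,10)=10, clip(63,-1,10)=10, clip(87,-1,10)=10, clip(72,-1,10)=10 -> [0, 10, 10, 10, 10, 10]
Stage 5 (OFFSET -4): 0+-4=-4, 10+-4=6, 10+-4=6, 10+-4=6, 10+-4=6, 10+-4=6 -> [-4, 6, 6, 6, 6, 6]
Stage 6 (OFFSET -5): -4+-5=-9, 6+-5=1, 6+-5=1, 6+-5=1, 6+-5=1, 6+-5=1 -> [-9, 1, 1, 1, 1, 1]
Output sum: -4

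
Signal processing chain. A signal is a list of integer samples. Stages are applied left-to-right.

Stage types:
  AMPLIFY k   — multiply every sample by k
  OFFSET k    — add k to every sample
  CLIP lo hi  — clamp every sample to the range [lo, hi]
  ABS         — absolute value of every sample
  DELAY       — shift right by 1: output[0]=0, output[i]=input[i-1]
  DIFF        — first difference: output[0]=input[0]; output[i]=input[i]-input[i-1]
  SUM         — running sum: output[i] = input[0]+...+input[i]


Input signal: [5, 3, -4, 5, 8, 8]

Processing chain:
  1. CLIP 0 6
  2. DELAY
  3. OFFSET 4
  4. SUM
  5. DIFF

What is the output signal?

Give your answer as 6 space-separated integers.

Input: [5, 3, -4, 5, 8, 8]
Stage 1 (CLIP 0 6): clip(5,0,6)=5, clip(3,0,6)=3, clip(-4,0,6)=0, clip(5,0,6)=5, clip(8,0,6)=6, clip(8,0,6)=6 -> [5, 3, 0, 5, 6, 6]
Stage 2 (DELAY): [0, 5, 3, 0, 5, 6] = [0, 5, 3, 0, 5, 6] -> [0, 5, 3, 0, 5, 6]
Stage 3 (OFFSET 4): 0+4=4, 5+4=9, 3+4=7, 0+4=4, 5+4=9, 6+4=10 -> [4, 9, 7, 4, 9, 10]
Stage 4 (SUM): sum[0..0]=4, sum[0..1]=13, sum[0..2]=20, sum[0..3]=24, sum[0..4]=33, sum[0..5]=43 -> [4, 13, 20, 24, 33, 43]
Stage 5 (DIFF): s[0]=4, 13-4=9, 20-13=7, 24-20=4, 33-24=9, 43-33=10 -> [4, 9, 7, 4, 9, 10]

Answer: 4 9 7 4 9 10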